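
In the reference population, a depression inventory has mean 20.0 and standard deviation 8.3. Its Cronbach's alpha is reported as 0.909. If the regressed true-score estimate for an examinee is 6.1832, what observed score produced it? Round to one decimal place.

4.8

T̂ = ρX + (1 − ρ)μ  ⇒  X = (T̂ − (1 − ρ)μ) / ρ
X = (6.1832 − 0.091 × 20.0) / 0.909 = (6.1832 − 1.8200) / 0.909 = 4.3632 / 0.909 = 4.800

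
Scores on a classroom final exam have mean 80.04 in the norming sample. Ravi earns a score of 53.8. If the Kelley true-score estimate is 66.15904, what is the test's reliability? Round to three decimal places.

T̂ = ρX + (1 − ρ)μ  ⇒  T̂ − μ = ρ(X − μ)
ρ = (T̂ − μ)/(X − μ) = (66.15904 − 80.04) / (53.8 − 80.04) = -13.88096 / -26.24 = 0.52900

0.529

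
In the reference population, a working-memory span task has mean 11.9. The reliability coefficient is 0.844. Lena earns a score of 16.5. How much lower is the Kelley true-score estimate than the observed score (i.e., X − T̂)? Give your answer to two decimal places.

T̂ = 0.844(16.5) + 0.156(11.9) = 13.9260 + 1.8564 = 15.7824 → 15.782
X − T̂ = 16.5 − 15.782 = 0.718 → 0.72

0.72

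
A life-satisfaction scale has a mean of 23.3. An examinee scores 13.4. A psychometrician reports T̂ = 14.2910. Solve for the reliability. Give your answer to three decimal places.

T̂ = ρX + (1 − ρ)μ  ⇒  T̂ − μ = ρ(X − μ)
ρ = (T̂ − μ)/(X − μ) = (14.2910 − 23.3) / (13.4 − 23.3) = -9.0090 / -9.9 = 0.91000

0.910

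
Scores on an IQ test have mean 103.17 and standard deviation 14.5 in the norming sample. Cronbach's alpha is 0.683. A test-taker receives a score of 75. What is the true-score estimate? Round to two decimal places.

T̂ = ρX + (1 − ρ)μ
  = 0.683 × 75 + 0.317 × 103.17
  = 51.225 + 32.70489
  = 83.930
  ≈ 83.93

83.93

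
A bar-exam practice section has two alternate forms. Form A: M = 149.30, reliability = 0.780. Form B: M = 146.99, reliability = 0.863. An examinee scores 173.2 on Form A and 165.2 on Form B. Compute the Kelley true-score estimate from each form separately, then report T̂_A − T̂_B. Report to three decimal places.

T̂_A = 0.780(173.2) + 0.220(149.30) = 167.94200
T̂_B = 0.863(165.2) + 0.137(146.99) = 162.70523
T̂_A − T̂_B = 5.23677

5.237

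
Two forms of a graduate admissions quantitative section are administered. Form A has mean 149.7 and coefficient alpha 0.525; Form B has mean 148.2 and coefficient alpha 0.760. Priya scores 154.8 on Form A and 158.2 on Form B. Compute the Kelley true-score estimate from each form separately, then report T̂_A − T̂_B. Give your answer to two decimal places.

-3.42

T̂_A = 0.525(154.8) + 0.475(149.7) = 152.3775
T̂_B = 0.760(158.2) + 0.240(148.2) = 155.8000
T̂_A − T̂_B = -3.4225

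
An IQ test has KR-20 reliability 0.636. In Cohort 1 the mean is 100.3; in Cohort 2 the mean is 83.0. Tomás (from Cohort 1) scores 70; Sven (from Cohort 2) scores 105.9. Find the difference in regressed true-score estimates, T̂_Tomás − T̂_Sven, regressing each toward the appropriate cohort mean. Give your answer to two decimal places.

-16.54

T̂_Tomás = 0.636(70) + 0.364(100.3) = 81.0292
T̂_Sven = 0.636(105.9) + 0.364(83.0) = 97.5644
Difference = 81.0292 − 97.5644 = -16.5352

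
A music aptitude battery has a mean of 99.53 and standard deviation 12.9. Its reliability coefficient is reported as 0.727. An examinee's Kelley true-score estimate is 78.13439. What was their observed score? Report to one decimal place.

70.1

T̂ = ρX + (1 − ρ)μ  ⇒  X = (T̂ − (1 − ρ)μ) / ρ
X = (78.13439 − 0.273 × 99.53) / 0.727 = (78.13439 − 27.17169) / 0.727 = 50.96270 / 0.727 = 70.100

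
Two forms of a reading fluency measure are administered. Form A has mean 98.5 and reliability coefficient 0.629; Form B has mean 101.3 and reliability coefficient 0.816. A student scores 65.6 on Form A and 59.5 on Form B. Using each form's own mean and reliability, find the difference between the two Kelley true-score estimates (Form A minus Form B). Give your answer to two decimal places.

T̂_A = 0.629(65.6) + 0.371(98.5) = 77.8059
T̂_B = 0.816(59.5) + 0.184(101.3) = 67.1912
T̂_A − T̂_B = 10.6147

10.61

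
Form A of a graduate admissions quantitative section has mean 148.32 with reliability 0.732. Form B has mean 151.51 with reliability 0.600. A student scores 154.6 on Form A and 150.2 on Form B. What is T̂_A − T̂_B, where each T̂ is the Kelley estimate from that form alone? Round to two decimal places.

T̂_A = 0.732(154.6) + 0.268(148.32) = 152.9170
T̂_B = 0.600(150.2) + 0.400(151.51) = 150.7240
T̂_A − T̂_B = 2.1930

2.19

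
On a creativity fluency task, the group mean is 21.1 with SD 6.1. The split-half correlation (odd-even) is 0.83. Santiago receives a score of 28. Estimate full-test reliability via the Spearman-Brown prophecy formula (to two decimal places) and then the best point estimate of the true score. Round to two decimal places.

Spearman-Brown: ρ = 2r/(1 + r) = 2(0.83)/(1 + 0.83) = 1.660/1.83 = 0.9071 → 0.91
Regress the observed score toward the mean by the unreliability: T̂ = 0.91·28 + 0.09·21.1 = 25.48 + 1.899 = 27.379.

27.38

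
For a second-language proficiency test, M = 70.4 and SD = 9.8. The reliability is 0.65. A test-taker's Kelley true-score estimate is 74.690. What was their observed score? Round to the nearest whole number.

T̂ = ρX + (1 − ρ)μ  ⇒  X = (T̂ − (1 − ρ)μ) / ρ
X = (74.690 − 0.35 × 70.4) / 0.65 = (74.690 − 24.640) / 0.65 = 50.050 / 0.65 = 77.00

77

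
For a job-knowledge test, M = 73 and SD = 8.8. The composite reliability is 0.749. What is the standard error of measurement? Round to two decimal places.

SEM = SD · √(1 − ρ) = 8.8 × √0.251 = 8.8 × 0.5010 = 4.409

4.41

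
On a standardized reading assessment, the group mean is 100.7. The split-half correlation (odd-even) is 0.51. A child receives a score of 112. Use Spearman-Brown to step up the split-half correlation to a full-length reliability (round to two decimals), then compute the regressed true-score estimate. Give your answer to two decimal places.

Spearman-Brown: ρ = 2r/(1 + r) = 2(0.51)/(1 + 0.51) = 1.020/1.51 = 0.6755 → 0.68
T̂ = 0.68(112) + 0.32(100.7) = 76.16 + 32.224 = 108.384 → 108.38

108.38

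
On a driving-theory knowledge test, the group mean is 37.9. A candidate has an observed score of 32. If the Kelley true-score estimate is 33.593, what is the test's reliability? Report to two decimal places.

T̂ = ρX + (1 − ρ)μ  ⇒  T̂ − μ = ρ(X − μ)
ρ = (T̂ − μ)/(X − μ) = (33.593 − 37.9) / (32 − 37.9) = -4.307 / -5.9 = 0.7300

0.73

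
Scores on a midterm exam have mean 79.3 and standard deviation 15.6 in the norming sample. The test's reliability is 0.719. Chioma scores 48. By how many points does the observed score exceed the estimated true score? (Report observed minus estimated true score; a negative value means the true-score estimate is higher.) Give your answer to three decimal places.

-8.795

T̂ = ρX + (1 − ρ)μ
  = 0.719 × 48 + 0.281 × 79.3
  = 34.512 + 22.2833
  = 56.79530
  ≈ 56.7953
X − T̂ = 48 − 56.7953 = -8.7953 → -8.795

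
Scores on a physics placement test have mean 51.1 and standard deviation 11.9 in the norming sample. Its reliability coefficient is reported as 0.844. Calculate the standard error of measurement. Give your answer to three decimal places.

4.700

SEM = SD · √(1 − ρ) = 11.9 × √0.156 = 11.9 × 0.3950 = 4.7001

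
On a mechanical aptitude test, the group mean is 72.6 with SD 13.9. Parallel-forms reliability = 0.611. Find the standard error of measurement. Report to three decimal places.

SEM = SD · √(1 − ρ) = 13.9 × √0.389 = 13.9 × 0.6237 = 8.6694

8.669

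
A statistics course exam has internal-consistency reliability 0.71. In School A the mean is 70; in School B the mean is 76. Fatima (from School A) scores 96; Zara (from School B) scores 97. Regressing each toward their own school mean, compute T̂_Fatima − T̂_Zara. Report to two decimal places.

-2.45

T̂_Fatima = 0.71(96) + 0.29(70) = 88.4600
T̂_Zara = 0.71(97) + 0.29(76) = 90.9100
Difference = 88.4600 − 90.9100 = -2.4500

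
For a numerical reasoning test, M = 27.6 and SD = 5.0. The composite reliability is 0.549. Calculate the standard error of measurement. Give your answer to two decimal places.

3.36

SEM = SD · √(1 − ρ) = 5.0 × √0.451 = 5.0 × 0.6716 = 3.358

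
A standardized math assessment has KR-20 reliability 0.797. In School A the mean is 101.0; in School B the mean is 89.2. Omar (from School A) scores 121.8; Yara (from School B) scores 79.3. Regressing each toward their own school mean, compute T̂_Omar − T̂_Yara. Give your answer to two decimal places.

T̂_Omar = 0.797(121.8) + 0.203(101.0) = 117.5776
T̂_Yara = 0.797(79.3) + 0.203(89.2) = 81.3097
Difference = 117.5776 − 81.3097 = 36.2679

36.27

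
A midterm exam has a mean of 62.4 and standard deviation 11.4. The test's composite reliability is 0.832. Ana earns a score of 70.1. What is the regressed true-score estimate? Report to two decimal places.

T̂ = ρX + (1 − ρ)μ
  = 0.832 × 70.1 + 0.168 × 62.4
  = 58.3232 + 10.4832
  = 68.806
  ≈ 68.81

68.81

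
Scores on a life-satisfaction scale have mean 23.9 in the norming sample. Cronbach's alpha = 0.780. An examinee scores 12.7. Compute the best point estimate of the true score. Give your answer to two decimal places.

15.16

T̂ = ρX + (1 − ρ)μ
  = 0.780 × 12.7 + 0.220 × 23.9
  = 9.9060 + 5.2580
  = 15.164
  ≈ 15.16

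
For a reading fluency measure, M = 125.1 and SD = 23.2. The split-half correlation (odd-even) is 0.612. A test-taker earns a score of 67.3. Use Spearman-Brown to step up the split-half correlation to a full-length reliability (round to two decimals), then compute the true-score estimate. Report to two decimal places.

Spearman-Brown: ρ = 2r/(1 + r) = 2(0.612)/(1 + 0.612) = 1.2240/1.612 = 0.7593 → 0.76
Weight the observed score by reliability and the mean by (1 − reliability): T̂ = 0.76·67.3 + 0.24·125.1 = 51.148 + 30.024 = 81.172.

81.17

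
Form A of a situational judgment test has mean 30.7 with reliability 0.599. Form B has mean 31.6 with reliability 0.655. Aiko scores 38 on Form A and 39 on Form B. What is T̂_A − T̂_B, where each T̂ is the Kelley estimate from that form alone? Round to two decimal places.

T̂_A = 0.599(38) + 0.401(30.7) = 35.0727
T̂_B = 0.655(39) + 0.345(31.6) = 36.4470
T̂_A − T̂_B = -1.3743

-1.37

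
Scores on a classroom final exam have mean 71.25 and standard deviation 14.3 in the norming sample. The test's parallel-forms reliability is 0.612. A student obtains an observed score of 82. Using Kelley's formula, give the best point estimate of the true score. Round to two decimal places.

77.83

T̂ = 0.612(82) + 0.388(71.25) = 50.184 + 27.64500 = 77.829 → 77.83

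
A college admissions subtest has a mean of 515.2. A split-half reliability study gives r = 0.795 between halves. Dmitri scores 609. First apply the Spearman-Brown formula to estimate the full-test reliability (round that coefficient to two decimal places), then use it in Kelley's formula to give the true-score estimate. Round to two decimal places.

Spearman-Brown: ρ = 2r/(1 + r) = 2(0.795)/(1 + 0.795) = 1.5900/1.795 = 0.8858 → 0.89
Weight the observed score by reliability and the mean by (1 − reliability): T̂ = 0.89·609 + 0.11·515.2 = 542.01 + 56.672 = 598.682.

598.68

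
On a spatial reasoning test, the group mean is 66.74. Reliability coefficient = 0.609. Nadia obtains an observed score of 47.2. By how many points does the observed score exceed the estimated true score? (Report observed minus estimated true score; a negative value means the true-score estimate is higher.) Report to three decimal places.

-7.640

T̂ = 0.609(47.2) + 0.391(66.74) = 28.7448 + 26.09534 = 54.84014 → 54.8401
X − T̂ = 47.2 − 54.8401 = -7.6401 → -7.640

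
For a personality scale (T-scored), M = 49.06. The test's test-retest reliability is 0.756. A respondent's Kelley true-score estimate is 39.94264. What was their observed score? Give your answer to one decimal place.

T̂ = ρX + (1 − ρ)μ  ⇒  X = (T̂ − (1 − ρ)μ) / ρ
X = (39.94264 − 0.244 × 49.06) / 0.756 = (39.94264 − 11.97064) / 0.756 = 27.97200 / 0.756 = 37.000

37.0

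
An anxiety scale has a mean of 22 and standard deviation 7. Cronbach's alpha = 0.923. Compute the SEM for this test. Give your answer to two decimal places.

SEM = SD · √(1 − ρ) = 7 × √0.077 = 7 × 0.2775 = 1.942

1.94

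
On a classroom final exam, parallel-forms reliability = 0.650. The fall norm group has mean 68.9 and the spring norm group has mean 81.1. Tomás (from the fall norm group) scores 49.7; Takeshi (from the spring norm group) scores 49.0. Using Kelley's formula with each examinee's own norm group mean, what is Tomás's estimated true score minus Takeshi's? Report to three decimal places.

T̂_Tomás = 0.650(49.7) + 0.350(68.9) = 56.42000
T̂_Takeshi = 0.650(49.0) + 0.350(81.1) = 60.23500
Difference = 56.42000 − 60.23500 = -3.81500

-3.815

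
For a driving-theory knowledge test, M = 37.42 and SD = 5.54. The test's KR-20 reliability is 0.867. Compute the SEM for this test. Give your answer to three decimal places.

SEM = SD · √(1 − ρ) = 5.54 × √0.133 = 5.54 × 0.3647 = 2.0204

2.020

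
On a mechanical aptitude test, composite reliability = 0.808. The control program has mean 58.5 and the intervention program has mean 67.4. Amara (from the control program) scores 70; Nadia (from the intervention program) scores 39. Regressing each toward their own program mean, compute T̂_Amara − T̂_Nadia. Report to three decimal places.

23.339

T̂_Amara = 0.808(70) + 0.192(58.5) = 67.79200
T̂_Nadia = 0.808(39) + 0.192(67.4) = 44.45280
Difference = 67.79200 − 44.45280 = 23.33920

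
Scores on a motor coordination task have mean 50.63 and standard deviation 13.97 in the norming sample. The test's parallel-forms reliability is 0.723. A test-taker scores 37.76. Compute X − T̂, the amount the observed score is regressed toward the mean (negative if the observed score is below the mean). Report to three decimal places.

T̂ = ρX + (1 − ρ)μ
  = 0.723 × 37.76 + 0.277 × 50.63
  = 27.30048 + 14.02451
  = 41.32499
  ≈ 41.3250
X − T̂ = 37.76 − 41.3250 = -3.5650 → -3.565

-3.565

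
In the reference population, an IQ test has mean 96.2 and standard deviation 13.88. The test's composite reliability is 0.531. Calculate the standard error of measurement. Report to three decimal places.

9.506

SEM = SD · √(1 − ρ) = 13.88 × √0.469 = 13.88 × 0.6848 = 9.5055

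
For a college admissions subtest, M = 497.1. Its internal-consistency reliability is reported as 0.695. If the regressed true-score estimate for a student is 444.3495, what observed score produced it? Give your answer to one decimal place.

421.2

T̂ = ρX + (1 − ρ)μ  ⇒  X = (T̂ − (1 − ρ)μ) / ρ
X = (444.3495 − 0.305 × 497.1) / 0.695 = (444.3495 − 151.6155) / 0.695 = 292.7340 / 0.695 = 421.200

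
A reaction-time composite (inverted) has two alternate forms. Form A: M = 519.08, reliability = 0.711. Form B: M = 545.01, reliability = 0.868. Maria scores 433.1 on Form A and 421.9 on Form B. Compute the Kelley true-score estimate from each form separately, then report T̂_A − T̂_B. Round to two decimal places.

19.80

T̂_A = 0.711(433.1) + 0.289(519.08) = 457.9482
T̂_B = 0.868(421.9) + 0.132(545.01) = 438.1505
T̂_A − T̂_B = 19.7977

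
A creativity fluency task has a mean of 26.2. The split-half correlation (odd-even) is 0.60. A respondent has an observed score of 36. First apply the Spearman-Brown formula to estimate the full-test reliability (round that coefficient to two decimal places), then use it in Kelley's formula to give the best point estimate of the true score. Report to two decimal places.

Spearman-Brown: ρ = 2r/(1 + r) = 2(0.60)/(1 + 0.60) = 1.200/1.60 = 0.7500 → 0.75
Kelley's formula gives T̂ = 0.75·36 + 0.25·26.2 = 27.00 + 6.550 = 33.550.

33.55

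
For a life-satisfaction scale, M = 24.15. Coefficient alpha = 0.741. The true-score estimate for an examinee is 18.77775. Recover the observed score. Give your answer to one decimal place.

T̂ = ρX + (1 − ρ)μ  ⇒  X = (T̂ − (1 − ρ)μ) / ρ
X = (18.77775 − 0.259 × 24.15) / 0.741 = (18.77775 − 6.25485) / 0.741 = 12.52290 / 0.741 = 16.900

16.9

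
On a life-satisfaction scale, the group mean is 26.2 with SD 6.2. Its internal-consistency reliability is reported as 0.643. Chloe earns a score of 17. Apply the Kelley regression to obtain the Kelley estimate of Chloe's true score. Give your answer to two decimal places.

20.28

T̂ = ρX + (1 − ρ)μ
  = 0.643 × 17 + 0.357 × 26.2
  = 10.931 + 9.3534
  = 20.284
  ≈ 20.28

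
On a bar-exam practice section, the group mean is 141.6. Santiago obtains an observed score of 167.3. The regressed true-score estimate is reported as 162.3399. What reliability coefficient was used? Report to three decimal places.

0.807

T̂ = ρX + (1 − ρ)μ  ⇒  T̂ − μ = ρ(X − μ)
ρ = (T̂ − μ)/(X − μ) = (162.3399 − 141.6) / (167.3 − 141.6) = 20.7399 / 25.7 = 0.80700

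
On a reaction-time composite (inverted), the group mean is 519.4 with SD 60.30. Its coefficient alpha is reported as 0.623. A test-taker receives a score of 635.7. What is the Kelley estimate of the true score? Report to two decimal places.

Kelley's formula gives T̂ = 0.623·635.7 + 0.377·519.4 = 396.0411 + 195.8138 = 591.855.

591.85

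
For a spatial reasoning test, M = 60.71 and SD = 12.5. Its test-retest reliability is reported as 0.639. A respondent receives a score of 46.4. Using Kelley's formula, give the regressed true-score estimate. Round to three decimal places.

51.566

Kelley's formula gives T̂ = 0.639·46.4 + 0.361·60.71 = 29.6496 + 21.91631 = 51.5659.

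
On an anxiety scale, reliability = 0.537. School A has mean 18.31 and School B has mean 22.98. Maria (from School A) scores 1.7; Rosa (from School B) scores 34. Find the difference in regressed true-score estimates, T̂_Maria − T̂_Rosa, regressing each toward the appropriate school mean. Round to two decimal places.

-19.51

T̂_Maria = 0.537(1.7) + 0.463(18.31) = 9.3904
T̂_Rosa = 0.537(34) + 0.463(22.98) = 28.8977
Difference = 9.3904 − 28.8977 = -19.5073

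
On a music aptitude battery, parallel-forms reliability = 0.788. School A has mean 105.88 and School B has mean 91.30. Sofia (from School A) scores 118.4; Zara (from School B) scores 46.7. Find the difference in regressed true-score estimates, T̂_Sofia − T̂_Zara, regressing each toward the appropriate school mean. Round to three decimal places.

59.591

T̂_Sofia = 0.788(118.4) + 0.212(105.88) = 115.74576
T̂_Zara = 0.788(46.7) + 0.212(91.30) = 56.15520
Difference = 115.74576 − 56.15520 = 59.59056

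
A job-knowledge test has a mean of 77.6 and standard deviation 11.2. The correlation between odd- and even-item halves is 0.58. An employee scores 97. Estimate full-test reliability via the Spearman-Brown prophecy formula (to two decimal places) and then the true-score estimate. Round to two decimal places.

Spearman-Brown: ρ = 2r/(1 + r) = 2(0.58)/(1 + 0.58) = 1.160/1.58 = 0.7342 → 0.73
Kelley's formula gives T̂ = 0.73·97 + 0.27·77.6 = 70.81 + 20.952 = 91.762.

91.76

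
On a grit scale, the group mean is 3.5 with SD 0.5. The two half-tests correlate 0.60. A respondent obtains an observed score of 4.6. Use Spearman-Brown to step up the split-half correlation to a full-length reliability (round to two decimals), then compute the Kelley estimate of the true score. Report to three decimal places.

Spearman-Brown: ρ = 2r/(1 + r) = 2(0.60)/(1 + 0.60) = 1.200/1.60 = 0.7500 → 0.75
Regress the observed score toward the mean by the unreliability: T̂ = 0.75·4.6 + 0.25·3.5 = 3.450 + 0.875 = 4.3250.

4.325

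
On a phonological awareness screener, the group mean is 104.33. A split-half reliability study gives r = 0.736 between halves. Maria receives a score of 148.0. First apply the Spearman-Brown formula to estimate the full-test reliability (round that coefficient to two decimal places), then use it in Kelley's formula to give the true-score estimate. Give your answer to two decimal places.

141.45

Spearman-Brown: ρ = 2r/(1 + r) = 2(0.736)/(1 + 0.736) = 1.4720/1.736 = 0.8479 → 0.85
Weight the observed score by reliability and the mean by (1 − reliability): T̂ = 0.85·148.0 + 0.15·104.33 = 125.800 + 15.6495 = 141.450.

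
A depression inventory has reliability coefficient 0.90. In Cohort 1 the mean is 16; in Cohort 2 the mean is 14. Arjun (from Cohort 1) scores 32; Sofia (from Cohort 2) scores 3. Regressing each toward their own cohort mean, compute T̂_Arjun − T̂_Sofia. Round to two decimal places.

T̂_Arjun = 0.90(32) + 0.10(16) = 30.4000
T̂_Sofia = 0.90(3) + 0.10(14) = 4.1000
Difference = 30.4000 − 4.1000 = 26.3000

26.30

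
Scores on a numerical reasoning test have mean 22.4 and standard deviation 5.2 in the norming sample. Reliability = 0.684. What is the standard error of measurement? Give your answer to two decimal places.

SEM = SD · √(1 − ρ) = 5.2 × √0.316 = 5.2 × 0.5621 = 2.923

2.92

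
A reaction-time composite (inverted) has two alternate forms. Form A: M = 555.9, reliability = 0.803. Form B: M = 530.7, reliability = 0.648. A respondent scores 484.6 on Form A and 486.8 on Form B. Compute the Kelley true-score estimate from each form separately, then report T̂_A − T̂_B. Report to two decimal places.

-3.61

T̂_A = 0.803(484.6) + 0.197(555.9) = 498.6461
T̂_B = 0.648(486.8) + 0.352(530.7) = 502.2528
T̂_A − T̂_B = -3.6067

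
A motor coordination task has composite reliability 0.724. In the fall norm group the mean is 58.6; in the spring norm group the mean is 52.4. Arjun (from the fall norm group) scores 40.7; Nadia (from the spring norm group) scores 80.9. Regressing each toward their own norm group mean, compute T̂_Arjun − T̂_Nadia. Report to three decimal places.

-27.394

T̂_Arjun = 0.724(40.7) + 0.276(58.6) = 45.64040
T̂_Nadia = 0.724(80.9) + 0.276(52.4) = 73.03400
Difference = 45.64040 − 73.03400 = -27.39360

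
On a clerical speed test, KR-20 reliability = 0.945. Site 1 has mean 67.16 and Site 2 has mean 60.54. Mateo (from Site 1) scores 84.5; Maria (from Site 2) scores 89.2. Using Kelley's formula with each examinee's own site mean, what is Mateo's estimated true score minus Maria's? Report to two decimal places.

-4.08

T̂_Mateo = 0.945(84.5) + 0.055(67.16) = 83.5463
T̂_Maria = 0.945(89.2) + 0.055(60.54) = 87.6237
Difference = 83.5463 − 87.6237 = -4.0774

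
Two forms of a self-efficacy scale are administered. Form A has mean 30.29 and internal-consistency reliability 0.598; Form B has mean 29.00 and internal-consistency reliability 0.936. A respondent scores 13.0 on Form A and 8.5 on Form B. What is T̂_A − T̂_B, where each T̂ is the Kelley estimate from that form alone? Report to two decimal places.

10.14

T̂_A = 0.598(13.0) + 0.402(30.29) = 19.9506
T̂_B = 0.936(8.5) + 0.064(29.00) = 9.8120
T̂_A − T̂_B = 10.1386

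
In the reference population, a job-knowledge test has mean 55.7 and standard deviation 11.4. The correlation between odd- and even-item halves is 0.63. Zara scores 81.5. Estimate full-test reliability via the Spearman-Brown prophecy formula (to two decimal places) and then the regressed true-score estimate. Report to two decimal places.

75.57

Spearman-Brown: ρ = 2r/(1 + r) = 2(0.63)/(1 + 0.63) = 1.260/1.63 = 0.7730 → 0.77
Regress the observed score toward the mean by the unreliability: T̂ = 0.77·81.5 + 0.23·55.7 = 62.755 + 12.811 = 75.566.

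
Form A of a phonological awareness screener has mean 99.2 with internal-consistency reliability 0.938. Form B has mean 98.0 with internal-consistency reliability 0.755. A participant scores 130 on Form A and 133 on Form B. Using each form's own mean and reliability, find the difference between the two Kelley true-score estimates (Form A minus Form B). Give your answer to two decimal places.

3.67

T̂_A = 0.938(130) + 0.062(99.2) = 128.0904
T̂_B = 0.755(133) + 0.245(98.0) = 124.4250
T̂_A − T̂_B = 3.6654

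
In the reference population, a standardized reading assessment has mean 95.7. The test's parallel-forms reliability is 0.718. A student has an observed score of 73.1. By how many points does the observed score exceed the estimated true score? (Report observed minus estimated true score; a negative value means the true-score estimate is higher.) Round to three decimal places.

T̂ = 0.718(73.1) + 0.282(95.7) = 52.4858 + 26.9874 = 79.47320 → 79.4732
X − T̂ = 73.1 − 79.4732 = -6.3732 → -6.373

-6.373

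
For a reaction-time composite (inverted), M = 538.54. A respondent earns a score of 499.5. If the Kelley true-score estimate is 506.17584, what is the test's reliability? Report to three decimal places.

T̂ = ρX + (1 − ρ)μ  ⇒  T̂ − μ = ρ(X − μ)
ρ = (T̂ − μ)/(X − μ) = (506.17584 − 538.54) / (499.5 − 538.54) = -32.36416 / -39.04 = 0.82900

0.829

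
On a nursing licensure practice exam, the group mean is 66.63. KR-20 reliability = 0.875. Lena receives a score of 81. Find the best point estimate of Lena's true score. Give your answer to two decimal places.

T̂ = 0.875(81) + 0.125(66.63) = 70.875 + 8.32875 = 79.204 → 79.20

79.20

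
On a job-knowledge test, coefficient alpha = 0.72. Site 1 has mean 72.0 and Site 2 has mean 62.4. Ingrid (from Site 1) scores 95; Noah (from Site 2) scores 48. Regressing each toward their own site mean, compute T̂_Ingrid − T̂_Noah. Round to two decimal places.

T̂_Ingrid = 0.72(95) + 0.28(72.0) = 88.5600
T̂_Noah = 0.72(48) + 0.28(62.4) = 52.0320
Difference = 88.5600 − 52.0320 = 36.5280

36.53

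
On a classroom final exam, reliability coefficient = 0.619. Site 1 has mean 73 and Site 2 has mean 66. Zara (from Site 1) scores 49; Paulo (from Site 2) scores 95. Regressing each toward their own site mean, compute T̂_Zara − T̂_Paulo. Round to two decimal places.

T̂_Zara = 0.619(49) + 0.381(73) = 58.1440
T̂_Paulo = 0.619(95) + 0.381(66) = 83.9510
Difference = 58.1440 − 83.9510 = -25.8070

-25.81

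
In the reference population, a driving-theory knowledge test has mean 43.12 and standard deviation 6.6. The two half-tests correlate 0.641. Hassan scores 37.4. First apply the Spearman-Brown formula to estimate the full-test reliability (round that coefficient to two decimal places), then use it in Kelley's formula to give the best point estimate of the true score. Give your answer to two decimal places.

38.66

Spearman-Brown: ρ = 2r/(1 + r) = 2(0.641)/(1 + 0.641) = 1.2820/1.641 = 0.7812 → 0.78
Kelley's formula gives T̂ = 0.78·37.4 + 0.22·43.12 = 29.172 + 9.4864 = 38.658.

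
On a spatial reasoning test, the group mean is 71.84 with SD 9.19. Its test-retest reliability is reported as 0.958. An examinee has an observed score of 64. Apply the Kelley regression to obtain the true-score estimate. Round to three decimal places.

T̂ = ρX + (1 − ρ)μ
  = 0.958 × 64 + 0.042 × 71.84
  = 61.312 + 3.01728
  = 64.3293
  ≈ 64.329

64.329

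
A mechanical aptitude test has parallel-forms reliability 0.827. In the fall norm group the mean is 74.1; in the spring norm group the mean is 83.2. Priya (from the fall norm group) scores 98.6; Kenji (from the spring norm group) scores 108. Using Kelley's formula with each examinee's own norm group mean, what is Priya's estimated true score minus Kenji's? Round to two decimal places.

T̂_Priya = 0.827(98.6) + 0.173(74.1) = 94.3615
T̂_Kenji = 0.827(108) + 0.173(83.2) = 103.7096
Difference = 94.3615 − 103.7096 = -9.3481

-9.35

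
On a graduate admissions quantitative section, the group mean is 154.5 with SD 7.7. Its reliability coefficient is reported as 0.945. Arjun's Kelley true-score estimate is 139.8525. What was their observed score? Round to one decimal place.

139.0

T̂ = ρX + (1 − ρ)μ  ⇒  X = (T̂ − (1 − ρ)μ) / ρ
X = (139.8525 − 0.055 × 154.5) / 0.945 = (139.8525 − 8.4975) / 0.945 = 131.3550 / 0.945 = 139.000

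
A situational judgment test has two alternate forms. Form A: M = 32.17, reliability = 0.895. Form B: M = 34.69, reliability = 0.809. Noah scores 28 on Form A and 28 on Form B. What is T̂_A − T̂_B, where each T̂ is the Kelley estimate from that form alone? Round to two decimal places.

-0.84

T̂_A = 0.895(28) + 0.105(32.17) = 28.4379
T̂_B = 0.809(28) + 0.191(34.69) = 29.2778
T̂_A − T̂_B = -0.8399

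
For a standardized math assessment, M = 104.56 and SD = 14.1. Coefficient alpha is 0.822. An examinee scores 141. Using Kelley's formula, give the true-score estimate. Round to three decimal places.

Kelley's formula gives T̂ = 0.822·141 + 0.178·104.56 = 115.902 + 18.61168 = 134.5137.

134.514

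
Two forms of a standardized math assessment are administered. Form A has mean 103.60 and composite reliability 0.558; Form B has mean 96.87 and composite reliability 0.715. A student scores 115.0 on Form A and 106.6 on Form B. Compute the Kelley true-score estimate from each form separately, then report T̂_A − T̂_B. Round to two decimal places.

T̂_A = 0.558(115.0) + 0.442(103.60) = 109.9612
T̂_B = 0.715(106.6) + 0.285(96.87) = 103.8269
T̂_A − T̂_B = 6.1342

6.13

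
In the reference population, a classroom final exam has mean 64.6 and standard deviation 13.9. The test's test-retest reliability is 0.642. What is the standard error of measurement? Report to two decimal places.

8.32

SEM = SD · √(1 − ρ) = 13.9 × √0.358 = 13.9 × 0.5983 = 8.317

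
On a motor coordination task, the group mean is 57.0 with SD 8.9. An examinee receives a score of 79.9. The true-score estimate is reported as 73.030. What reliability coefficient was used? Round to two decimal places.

0.70

T̂ = ρX + (1 − ρ)μ  ⇒  T̂ − μ = ρ(X − μ)
ρ = (T̂ − μ)/(X − μ) = (73.030 − 57.0) / (79.9 − 57.0) = 16.030 / 22.9 = 0.7000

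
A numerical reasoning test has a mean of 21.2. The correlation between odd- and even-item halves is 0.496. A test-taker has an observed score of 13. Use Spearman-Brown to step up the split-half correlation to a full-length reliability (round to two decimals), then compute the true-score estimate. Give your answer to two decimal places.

Spearman-Brown: ρ = 2r/(1 + r) = 2(0.496)/(1 + 0.496) = 0.9920/1.496 = 0.6631 → 0.66
T̂ = 0.66(13) + 0.34(21.2) = 8.58 + 7.208 = 15.788 → 15.79

15.79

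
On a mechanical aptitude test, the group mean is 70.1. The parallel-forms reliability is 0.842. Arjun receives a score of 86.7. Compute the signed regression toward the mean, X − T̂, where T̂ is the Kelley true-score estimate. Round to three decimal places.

T̂ = 0.842(86.7) + 0.158(70.1) = 73.0014 + 11.0758 = 84.07720 → 84.0772
X − T̂ = 86.7 − 84.0772 = 2.6228 → 2.623

2.623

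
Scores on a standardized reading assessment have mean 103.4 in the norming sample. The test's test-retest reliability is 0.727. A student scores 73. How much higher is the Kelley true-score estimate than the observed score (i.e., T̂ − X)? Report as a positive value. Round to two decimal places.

8.30

Regress the observed score toward the mean by the unreliability: T̂ = 0.727·73 + 0.273·103.4 = 53.071 + 28.2282 = 81.2992.
T̂ − X = 81.299 − 73 = 8.299 → 8.30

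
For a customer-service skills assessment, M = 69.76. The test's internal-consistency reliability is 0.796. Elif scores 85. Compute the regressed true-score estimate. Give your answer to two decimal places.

T̂ = ρX + (1 − ρ)μ
  = 0.796 × 85 + 0.204 × 69.76
  = 67.660 + 14.23104
  = 81.891
  ≈ 81.89

81.89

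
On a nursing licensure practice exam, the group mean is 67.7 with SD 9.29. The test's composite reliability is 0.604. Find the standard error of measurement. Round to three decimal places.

SEM = SD · √(1 − ρ) = 9.29 × √0.396 = 9.29 × 0.6293 = 5.8461

5.846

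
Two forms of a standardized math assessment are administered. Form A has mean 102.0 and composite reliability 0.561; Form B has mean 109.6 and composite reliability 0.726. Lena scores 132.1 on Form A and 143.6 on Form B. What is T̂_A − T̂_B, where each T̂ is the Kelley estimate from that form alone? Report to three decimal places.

T̂_A = 0.561(132.1) + 0.439(102.0) = 118.88610
T̂_B = 0.726(143.6) + 0.274(109.6) = 134.28400
T̂_A − T̂_B = -15.39790

-15.398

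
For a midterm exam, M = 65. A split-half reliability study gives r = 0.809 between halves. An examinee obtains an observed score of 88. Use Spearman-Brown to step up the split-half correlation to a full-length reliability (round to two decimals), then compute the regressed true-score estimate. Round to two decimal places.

85.47

Spearman-Brown: ρ = 2r/(1 + r) = 2(0.809)/(1 + 0.809) = 1.6180/1.809 = 0.8944 → 0.89
T̂ = ρX + (1 − ρ)μ
  = 0.89 × 88 + 0.11 × 65
  = 78.32 + 7.15
  = 85.470
  ≈ 85.47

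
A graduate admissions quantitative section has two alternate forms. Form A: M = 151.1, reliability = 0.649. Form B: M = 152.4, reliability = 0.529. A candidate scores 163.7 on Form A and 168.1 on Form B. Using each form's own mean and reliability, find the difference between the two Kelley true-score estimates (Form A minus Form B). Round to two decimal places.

-1.43

T̂_A = 0.649(163.7) + 0.351(151.1) = 159.2774
T̂_B = 0.529(168.1) + 0.471(152.4) = 160.7053
T̂_A − T̂_B = -1.4279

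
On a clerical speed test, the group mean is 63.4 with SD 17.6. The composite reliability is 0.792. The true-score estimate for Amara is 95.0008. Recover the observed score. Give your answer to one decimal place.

T̂ = ρX + (1 − ρ)μ  ⇒  X = (T̂ − (1 − ρ)μ) / ρ
X = (95.0008 − 0.208 × 63.4) / 0.792 = (95.0008 − 13.1872) / 0.792 = 81.8136 / 0.792 = 103.300

103.3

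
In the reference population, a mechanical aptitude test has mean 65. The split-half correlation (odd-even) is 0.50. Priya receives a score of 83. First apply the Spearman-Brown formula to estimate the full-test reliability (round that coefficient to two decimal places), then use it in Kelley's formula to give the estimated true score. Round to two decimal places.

Spearman-Brown: ρ = 2r/(1 + r) = 2(0.50)/(1 + 0.50) = 1.000/1.50 = 0.6667 → 0.67
Regress the observed score toward the mean by the unreliability: T̂ = 0.67·83 + 0.33·65 = 55.61 + 21.45 = 77.060.

77.06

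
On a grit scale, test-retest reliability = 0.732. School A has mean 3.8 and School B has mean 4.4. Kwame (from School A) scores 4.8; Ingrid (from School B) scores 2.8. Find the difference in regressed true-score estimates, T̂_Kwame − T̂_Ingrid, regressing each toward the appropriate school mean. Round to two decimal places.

T̂_Kwame = 0.732(4.8) + 0.268(3.8) = 4.5320
T̂_Ingrid = 0.732(2.8) + 0.268(4.4) = 3.2288
Difference = 4.5320 − 3.2288 = 1.3032

1.30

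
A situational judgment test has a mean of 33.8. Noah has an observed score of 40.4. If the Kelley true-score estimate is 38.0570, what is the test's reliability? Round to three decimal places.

T̂ = ρX + (1 − ρ)μ  ⇒  T̂ − μ = ρ(X − μ)
ρ = (T̂ − μ)/(X − μ) = (38.0570 − 33.8) / (40.4 − 33.8) = 4.2570 / 6.6 = 0.64500

0.645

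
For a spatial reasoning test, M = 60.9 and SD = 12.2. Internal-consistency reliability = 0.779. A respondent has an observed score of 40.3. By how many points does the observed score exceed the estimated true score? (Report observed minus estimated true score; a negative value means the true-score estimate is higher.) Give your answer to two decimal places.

Kelley's formula gives T̂ = 0.779·40.3 + 0.221·60.9 = 31.3937 + 13.4589 = 44.8526.
X − T̂ = 40.3 − 44.853 = -4.553 → -4.55

-4.55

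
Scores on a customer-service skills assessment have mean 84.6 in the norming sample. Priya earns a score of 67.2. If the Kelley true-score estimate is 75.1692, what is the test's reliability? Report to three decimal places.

0.542

T̂ = ρX + (1 − ρ)μ  ⇒  T̂ − μ = ρ(X − μ)
ρ = (T̂ − μ)/(X − μ) = (75.1692 − 84.6) / (67.2 − 84.6) = -9.4308 / -17.4 = 0.54200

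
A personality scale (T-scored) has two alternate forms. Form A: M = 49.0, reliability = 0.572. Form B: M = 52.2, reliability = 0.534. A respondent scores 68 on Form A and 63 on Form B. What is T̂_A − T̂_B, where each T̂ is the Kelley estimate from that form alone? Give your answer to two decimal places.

1.90

T̂_A = 0.572(68) + 0.428(49.0) = 59.8680
T̂_B = 0.534(63) + 0.466(52.2) = 57.9672
T̂_A − T̂_B = 1.9008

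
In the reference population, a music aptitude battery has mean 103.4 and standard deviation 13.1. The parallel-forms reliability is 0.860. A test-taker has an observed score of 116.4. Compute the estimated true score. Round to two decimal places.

114.58

T̂ = 0.860(116.4) + 0.140(103.4) = 100.1040 + 14.4760 = 114.580 → 114.58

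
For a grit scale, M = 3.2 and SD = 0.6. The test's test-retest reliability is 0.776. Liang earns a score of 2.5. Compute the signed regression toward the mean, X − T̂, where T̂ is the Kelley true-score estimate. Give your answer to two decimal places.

-0.16

T̂ = ρX + (1 − ρ)μ
  = 0.776 × 2.5 + 0.224 × 3.2
  = 1.9400 + 0.7168
  = 2.6568
  ≈ 2.657
X − T̂ = 2.5 − 2.657 = -0.157 → -0.16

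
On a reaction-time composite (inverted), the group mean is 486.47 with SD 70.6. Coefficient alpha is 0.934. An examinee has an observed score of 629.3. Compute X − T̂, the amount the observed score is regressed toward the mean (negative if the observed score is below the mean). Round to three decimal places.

9.427

T̂ = ρX + (1 − ρ)μ
  = 0.934 × 629.3 + 0.066 × 486.47
  = 587.7662 + 32.10702
  = 619.87322
  ≈ 619.8732
X − T̂ = 629.3 − 619.8732 = 9.4268 → 9.427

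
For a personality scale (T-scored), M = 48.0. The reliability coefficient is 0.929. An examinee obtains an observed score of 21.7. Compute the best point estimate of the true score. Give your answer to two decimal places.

23.57

T̂ = ρX + (1 − ρ)μ
  = 0.929 × 21.7 + 0.071 × 48.0
  = 20.1593 + 3.4080
  = 23.567
  ≈ 23.57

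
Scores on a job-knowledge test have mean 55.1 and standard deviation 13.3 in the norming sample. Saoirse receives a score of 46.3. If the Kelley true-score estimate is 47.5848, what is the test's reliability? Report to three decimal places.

T̂ = ρX + (1 − ρ)μ  ⇒  T̂ − μ = ρ(X − μ)
ρ = (T̂ − μ)/(X − μ) = (47.5848 − 55.1) / (46.3 − 55.1) = -7.5152 / -8.8 = 0.85400

0.854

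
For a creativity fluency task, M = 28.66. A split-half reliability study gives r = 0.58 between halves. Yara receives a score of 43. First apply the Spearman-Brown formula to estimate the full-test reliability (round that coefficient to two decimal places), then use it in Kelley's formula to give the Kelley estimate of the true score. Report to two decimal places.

39.13

Spearman-Brown: ρ = 2r/(1 + r) = 2(0.58)/(1 + 0.58) = 1.160/1.58 = 0.7342 → 0.73
Regress the observed score toward the mean by the unreliability: T̂ = 0.73·43 + 0.27·28.66 = 31.39 + 7.7382 = 39.128.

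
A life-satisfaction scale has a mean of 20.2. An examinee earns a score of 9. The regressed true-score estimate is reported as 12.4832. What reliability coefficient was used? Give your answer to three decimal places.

T̂ = ρX + (1 − ρ)μ  ⇒  T̂ − μ = ρ(X − μ)
ρ = (T̂ − μ)/(X − μ) = (12.4832 − 20.2) / (9 − 20.2) = -7.7168 / -11.2 = 0.68900

0.689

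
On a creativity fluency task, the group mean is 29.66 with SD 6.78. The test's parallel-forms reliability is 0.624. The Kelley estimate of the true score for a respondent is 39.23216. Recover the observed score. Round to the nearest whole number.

T̂ = ρX + (1 − ρ)μ  ⇒  X = (T̂ − (1 − ρ)μ) / ρ
X = (39.23216 − 0.376 × 29.66) / 0.624 = (39.23216 − 11.15216) / 0.624 = 28.08000 / 0.624 = 45.00

45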